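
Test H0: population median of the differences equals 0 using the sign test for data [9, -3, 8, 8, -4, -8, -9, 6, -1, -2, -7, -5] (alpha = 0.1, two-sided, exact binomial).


Step 1: Discard zero differences. Original n = 12; n_eff = number of nonzero differences = 12.
Nonzero differences (with sign): +9, -3, +8, +8, -4, -8, -9, +6, -1, -2, -7, -5
Step 2: Count signs: positive = 4, negative = 8.
Step 3: Under H0: P(positive) = 0.5, so the number of positives S ~ Bin(12, 0.5).
Step 4: Two-sided exact p-value = sum of Bin(12,0.5) probabilities at or below the observed probability = 0.387695.
Step 5: alpha = 0.1. fail to reject H0.

n_eff = 12, pos = 4, neg = 8, p = 0.387695, fail to reject H0.


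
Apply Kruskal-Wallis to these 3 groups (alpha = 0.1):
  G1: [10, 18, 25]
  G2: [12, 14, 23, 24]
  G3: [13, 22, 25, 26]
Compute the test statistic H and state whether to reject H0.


Step 1: Combine all N = 11 observations and assign midranks.
sorted (value, group, rank): (10,G1,1), (12,G2,2), (13,G3,3), (14,G2,4), (18,G1,5), (22,G3,6), (23,G2,7), (24,G2,8), (25,G1,9.5), (25,G3,9.5), (26,G3,11)
Step 2: Sum ranks within each group.
R_1 = 15.5 (n_1 = 3)
R_2 = 21 (n_2 = 4)
R_3 = 29.5 (n_3 = 4)
Step 3: H = 12/(N(N+1)) * sum(R_i^2/n_i) - 3(N+1)
     = 12/(11*12) * (15.5^2/3 + 21^2/4 + 29.5^2/4) - 3*12
     = 0.090909 * 407.896 - 36
     = 1.081439.
Step 4: Ties present; correction factor C = 1 - 6/(11^3 - 11) = 0.995455. Corrected H = 1.081439 / 0.995455 = 1.086377.
Step 5: Under H0, H ~ chi^2(2); p-value = 0.580893.
Step 6: alpha = 0.1. fail to reject H0.

H = 1.0864, df = 2, p = 0.580893, fail to reject H0.


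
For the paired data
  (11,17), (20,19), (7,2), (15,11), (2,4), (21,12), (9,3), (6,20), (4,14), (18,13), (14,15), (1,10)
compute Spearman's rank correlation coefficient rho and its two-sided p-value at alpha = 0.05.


Step 1: Rank x and y separately (midranks; no ties here).
rank(x): 11->7, 20->11, 7->5, 15->9, 2->2, 21->12, 9->6, 6->4, 4->3, 18->10, 14->8, 1->1
rank(y): 17->10, 19->11, 2->1, 11->5, 4->3, 12->6, 3->2, 20->12, 14->8, 13->7, 15->9, 10->4
Step 2: d_i = R_x(i) - R_y(i); compute d_i^2.
  (7-10)^2=9, (11-11)^2=0, (5-1)^2=16, (9-5)^2=16, (2-3)^2=1, (12-6)^2=36, (6-2)^2=16, (4-12)^2=64, (3-8)^2=25, (10-7)^2=9, (8-9)^2=1, (1-4)^2=9
sum(d^2) = 202.
Step 3: rho = 1 - 6*202 / (12*(12^2 - 1)) = 1 - 1212/1716 = 0.293706.
Step 4: Under H0, t = rho * sqrt((n-2)/(1-rho^2)) = 0.9716 ~ t(10).
Step 5: Two-sided p-value from the t-distribution with 10 df = 0.354148.
Step 6: alpha = 0.05. fail to reject H0.

rho = 0.2937, p = 0.354148, fail to reject H0 at alpha = 0.05.


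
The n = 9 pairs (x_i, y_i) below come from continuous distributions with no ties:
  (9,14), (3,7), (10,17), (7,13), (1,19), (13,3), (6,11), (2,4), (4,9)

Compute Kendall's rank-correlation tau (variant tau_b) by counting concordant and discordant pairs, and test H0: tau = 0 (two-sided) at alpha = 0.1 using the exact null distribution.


Step 1: Enumerate the 36 unordered pairs (i,j) with i<j and classify each by sign(x_j-x_i) * sign(y_j-y_i).
  (1,2):dx=-6,dy=-7->C; (1,3):dx=+1,dy=+3->C; (1,4):dx=-2,dy=-1->C; (1,5):dx=-8,dy=+5->D
  (1,6):dx=+4,dy=-11->D; (1,7):dx=-3,dy=-3->C; (1,8):dx=-7,dy=-10->C; (1,9):dx=-5,dy=-5->C
  (2,3):dx=+7,dy=+10->C; (2,4):dx=+4,dy=+6->C; (2,5):dx=-2,dy=+12->D; (2,6):dx=+10,dy=-4->D
  (2,7):dx=+3,dy=+4->C; (2,8):dx=-1,dy=-3->C; (2,9):dx=+1,dy=+2->C; (3,4):dx=-3,dy=-4->C
  (3,5):dx=-9,dy=+2->D; (3,6):dx=+3,dy=-14->D; (3,7):dx=-4,dy=-6->C; (3,8):dx=-8,dy=-13->C
  (3,9):dx=-6,dy=-8->C; (4,5):dx=-6,dy=+6->D; (4,6):dx=+6,dy=-10->D; (4,7):dx=-1,dy=-2->C
  (4,8):dx=-5,dy=-9->C; (4,9):dx=-3,dy=-4->C; (5,6):dx=+12,dy=-16->D; (5,7):dx=+5,dy=-8->D
  (5,8):dx=+1,dy=-15->D; (5,9):dx=+3,dy=-10->D; (6,7):dx=-7,dy=+8->D; (6,8):dx=-11,dy=+1->D
  (6,9):dx=-9,dy=+6->D; (7,8):dx=-4,dy=-7->C; (7,9):dx=-2,dy=-2->C; (8,9):dx=+2,dy=+5->C
Step 2: C = 21, D = 15, total pairs = 36.
Step 3: tau = (C - D)/(n(n-1)/2) = (21 - 15)/36 = 0.166667.
Step 4: Exact two-sided p-value (enumerate n! = 362880 permutations of y under H0): p = 0.612202.
Step 5: alpha = 0.1. fail to reject H0.

tau_b = 0.1667 (C=21, D=15), p = 0.612202, fail to reject H0.


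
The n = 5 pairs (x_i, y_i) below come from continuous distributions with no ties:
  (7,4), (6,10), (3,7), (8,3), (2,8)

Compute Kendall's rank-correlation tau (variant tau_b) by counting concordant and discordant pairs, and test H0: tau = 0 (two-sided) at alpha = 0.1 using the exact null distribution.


Step 1: Enumerate the 10 unordered pairs (i,j) with i<j and classify each by sign(x_j-x_i) * sign(y_j-y_i).
  (1,2):dx=-1,dy=+6->D; (1,3):dx=-4,dy=+3->D; (1,4):dx=+1,dy=-1->D; (1,5):dx=-5,dy=+4->D
  (2,3):dx=-3,dy=-3->C; (2,4):dx=+2,dy=-7->D; (2,5):dx=-4,dy=-2->C; (3,4):dx=+5,dy=-4->D
  (3,5):dx=-1,dy=+1->D; (4,5):dx=-6,dy=+5->D
Step 2: C = 2, D = 8, total pairs = 10.
Step 3: tau = (C - D)/(n(n-1)/2) = (2 - 8)/10 = -0.600000.
Step 4: Exact two-sided p-value (enumerate n! = 120 permutations of y under H0): p = 0.233333.
Step 5: alpha = 0.1. fail to reject H0.

tau_b = -0.6000 (C=2, D=8), p = 0.233333, fail to reject H0.


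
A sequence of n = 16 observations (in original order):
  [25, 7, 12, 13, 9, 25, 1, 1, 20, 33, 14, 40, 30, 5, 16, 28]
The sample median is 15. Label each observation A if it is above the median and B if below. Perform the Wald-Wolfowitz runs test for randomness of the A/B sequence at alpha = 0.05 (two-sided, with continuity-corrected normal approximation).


Step 1: Compute median = 15; label A = above, B = below.
Labels in order: ABBBBABBAABAABAA  (n_A = 8, n_B = 8)
Step 2: Count runs R = 9.
Step 3: Under H0 (random ordering), E[R] = 2*n_A*n_B/(n_A+n_B) + 1 = 2*8*8/16 + 1 = 9.0000.
        Var[R] = 2*n_A*n_B*(2*n_A*n_B - n_A - n_B) / ((n_A+n_B)^2 * (n_A+n_B-1)) = 14336/3840 = 3.7333.
        SD[R] = 1.9322.
Step 4: R = E[R], so z = 0 with no continuity correction.
Step 5: Two-sided p-value via normal approximation = 2*(1 - Phi(|z|)) = 1.000000.
Step 6: alpha = 0.05. fail to reject H0.

R = 9, z = 0.0000, p = 1.000000, fail to reject H0.


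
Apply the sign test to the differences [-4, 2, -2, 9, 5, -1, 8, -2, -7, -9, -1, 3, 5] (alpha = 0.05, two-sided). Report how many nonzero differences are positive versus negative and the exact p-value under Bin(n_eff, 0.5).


Step 1: Discard zero differences. Original n = 13; n_eff = number of nonzero differences = 13.
Nonzero differences (with sign): -4, +2, -2, +9, +5, -1, +8, -2, -7, -9, -1, +3, +5
Step 2: Count signs: positive = 6, negative = 7.
Step 3: Under H0: P(positive) = 0.5, so the number of positives S ~ Bin(13, 0.5).
Step 4: Two-sided exact p-value = sum of Bin(13,0.5) probabilities at or below the observed probability = 1.000000.
Step 5: alpha = 0.05. fail to reject H0.

n_eff = 13, pos = 6, neg = 7, p = 1.000000, fail to reject H0.


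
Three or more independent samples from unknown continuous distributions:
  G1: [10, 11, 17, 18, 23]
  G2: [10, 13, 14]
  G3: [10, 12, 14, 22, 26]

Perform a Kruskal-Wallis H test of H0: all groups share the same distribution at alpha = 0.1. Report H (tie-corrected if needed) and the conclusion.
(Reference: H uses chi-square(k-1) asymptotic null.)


Step 1: Combine all N = 13 observations and assign midranks.
sorted (value, group, rank): (10,G1,2), (10,G2,2), (10,G3,2), (11,G1,4), (12,G3,5), (13,G2,6), (14,G2,7.5), (14,G3,7.5), (17,G1,9), (18,G1,10), (22,G3,11), (23,G1,12), (26,G3,13)
Step 2: Sum ranks within each group.
R_1 = 37 (n_1 = 5)
R_2 = 15.5 (n_2 = 3)
R_3 = 38.5 (n_3 = 5)
Step 3: H = 12/(N(N+1)) * sum(R_i^2/n_i) - 3(N+1)
     = 12/(13*14) * (37^2/5 + 15.5^2/3 + 38.5^2/5) - 3*14
     = 0.065934 * 650.333 - 42
     = 0.879121.
Step 4: Ties present; correction factor C = 1 - 30/(13^3 - 13) = 0.986264. Corrected H = 0.879121 / 0.986264 = 0.891365.
Step 5: Under H0, H ~ chi^2(2); p-value = 0.640387.
Step 6: alpha = 0.1. fail to reject H0.

H = 0.8914, df = 2, p = 0.640387, fail to reject H0.


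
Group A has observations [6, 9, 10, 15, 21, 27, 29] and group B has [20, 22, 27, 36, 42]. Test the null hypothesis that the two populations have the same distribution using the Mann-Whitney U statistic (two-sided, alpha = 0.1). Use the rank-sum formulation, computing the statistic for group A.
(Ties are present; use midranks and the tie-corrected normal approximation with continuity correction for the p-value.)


Step 1: Combine and sort all 12 observations; assign midranks.
sorted (value, group): (6,X), (9,X), (10,X), (15,X), (20,Y), (21,X), (22,Y), (27,X), (27,Y), (29,X), (36,Y), (42,Y)
ranks: 6->1, 9->2, 10->3, 15->4, 20->5, 21->6, 22->7, 27->8.5, 27->8.5, 29->10, 36->11, 42->12
Step 2: Rank sum for X: R1 = 1 + 2 + 3 + 4 + 6 + 8.5 + 10 = 34.5.
Step 3: U_X = R1 - n1(n1+1)/2 = 34.5 - 7*8/2 = 34.5 - 28 = 6.5.
       U_Y = n1*n2 - U_X = 35 - 6.5 = 28.5.
Step 4: Ties are present, so use the tie-corrected normal approximation (with continuity correction) for the p-value.
Step 5: p-value = 0.087602; compare to alpha = 0.1. reject H0.

U_X = 6.5, p = 0.087602, reject H0 at alpha = 0.1.


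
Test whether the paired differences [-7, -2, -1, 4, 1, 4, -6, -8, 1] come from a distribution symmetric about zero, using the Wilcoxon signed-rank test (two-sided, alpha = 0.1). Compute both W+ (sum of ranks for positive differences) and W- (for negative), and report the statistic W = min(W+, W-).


Step 1: Drop any zero differences (none here) and take |d_i|.
|d| = [7, 2, 1, 4, 1, 4, 6, 8, 1]
Step 2: Midrank |d_i| (ties get averaged ranks).
ranks: |7|->8, |2|->4, |1|->2, |4|->5.5, |1|->2, |4|->5.5, |6|->7, |8|->9, |1|->2
Step 3: Attach original signs; sum ranks with positive sign and with negative sign.
W+ = 5.5 + 2 + 5.5 + 2 = 15
W- = 8 + 4 + 2 + 7 + 9 = 30
(Check: W+ + W- = 45 should equal n(n+1)/2 = 45.)
Step 4: Test statistic W = min(W+, W-) = 15.
Step 5: Ties in |d|, so use the tie-corrected normal approximation.
        E[W] = n(n+1)/4 = 9*10/4 = 22.5.
        Tie groups: |d|=1 (t=3), |d|=4 (t=2); sum(t^3 - t) = 30.
        Var[W] = n(n+1)(2n+1)/24 - sum(t^3-t)/48 = 1710/24 - 30/48 = 70.625.
        z = (W - E[W]) / sqrt(Var[W]) = (15 - 22.5) / 8.4039 = -0.8924.
        Two-sided p = 2*Phi(z) = 0.372154.
Step 6: alpha = 0.1. fail to reject H0.

W+ = 15, W- = 30, W = min = 15, p = 0.372154, fail to reject H0.


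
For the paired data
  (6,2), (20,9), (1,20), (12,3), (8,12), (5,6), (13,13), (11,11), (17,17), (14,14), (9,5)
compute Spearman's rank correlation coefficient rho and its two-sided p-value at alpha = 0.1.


Step 1: Rank x and y separately (midranks; no ties here).
rank(x): 6->3, 20->11, 1->1, 12->7, 8->4, 5->2, 13->8, 11->6, 17->10, 14->9, 9->5
rank(y): 2->1, 9->5, 20->11, 3->2, 12->7, 6->4, 13->8, 11->6, 17->10, 14->9, 5->3
Step 2: d_i = R_x(i) - R_y(i); compute d_i^2.
  (3-1)^2=4, (11-5)^2=36, (1-11)^2=100, (7-2)^2=25, (4-7)^2=9, (2-4)^2=4, (8-8)^2=0, (6-6)^2=0, (10-10)^2=0, (9-9)^2=0, (5-3)^2=4
sum(d^2) = 182.
Step 3: rho = 1 - 6*182 / (11*(11^2 - 1)) = 1 - 1092/1320 = 0.172727.
Step 4: Under H0, t = rho * sqrt((n-2)/(1-rho^2)) = 0.5261 ~ t(9).
Step 5: Two-sided p-value from the t-distribution with 9 df = 0.611542.
Step 6: alpha = 0.1. fail to reject H0.

rho = 0.1727, p = 0.611542, fail to reject H0 at alpha = 0.1.


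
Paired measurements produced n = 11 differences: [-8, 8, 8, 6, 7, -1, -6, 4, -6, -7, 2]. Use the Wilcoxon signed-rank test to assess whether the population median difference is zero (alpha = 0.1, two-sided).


Step 1: Drop any zero differences (none here) and take |d_i|.
|d| = [8, 8, 8, 6, 7, 1, 6, 4, 6, 7, 2]
Step 2: Midrank |d_i| (ties get averaged ranks).
ranks: |8|->10, |8|->10, |8|->10, |6|->5, |7|->7.5, |1|->1, |6|->5, |4|->3, |6|->5, |7|->7.5, |2|->2
Step 3: Attach original signs; sum ranks with positive sign and with negative sign.
W+ = 10 + 10 + 5 + 7.5 + 3 + 2 = 37.5
W- = 10 + 1 + 5 + 5 + 7.5 = 28.5
(Check: W+ + W- = 66 should equal n(n+1)/2 = 66.)
Step 4: Test statistic W = min(W+, W-) = 28.5.
Step 5: Ties in |d|, so use the tie-corrected normal approximation.
        E[W] = n(n+1)/4 = 11*12/4 = 33.
        Tie groups: |d|=6 (t=3), |d|=7 (t=2), |d|=8 (t=3); sum(t^3 - t) = 54.
        Var[W] = n(n+1)(2n+1)/24 - sum(t^3-t)/48 = 3036/24 - 54/48 = 125.375.
        z = (W - E[W]) / sqrt(Var[W]) = (28.5 - 33) / 11.1971 = -0.4019.
        Two-sided p = 2*Phi(z) = 0.687765.
Step 6: alpha = 0.1. fail to reject H0.

W+ = 37.5, W- = 28.5, W = min = 28.5, p = 0.687765, fail to reject H0.


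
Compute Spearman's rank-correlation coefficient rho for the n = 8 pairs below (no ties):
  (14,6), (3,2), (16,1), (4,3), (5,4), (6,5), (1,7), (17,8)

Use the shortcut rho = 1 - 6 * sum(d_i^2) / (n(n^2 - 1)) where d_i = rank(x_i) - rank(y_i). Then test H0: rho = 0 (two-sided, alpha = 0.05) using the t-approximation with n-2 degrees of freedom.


Step 1: Rank x and y separately (midranks; no ties here).
rank(x): 14->6, 3->2, 16->7, 4->3, 5->4, 6->5, 1->1, 17->8
rank(y): 6->6, 2->2, 1->1, 3->3, 4->4, 5->5, 7->7, 8->8
Step 2: d_i = R_x(i) - R_y(i); compute d_i^2.
  (6-6)^2=0, (2-2)^2=0, (7-1)^2=36, (3-3)^2=0, (4-4)^2=0, (5-5)^2=0, (1-7)^2=36, (8-8)^2=0
sum(d^2) = 72.
Step 3: rho = 1 - 6*72 / (8*(8^2 - 1)) = 1 - 432/504 = 0.142857.
Step 4: Under H0, t = rho * sqrt((n-2)/(1-rho^2)) = 0.3536 ~ t(6).
Step 5: Two-sided p-value from the t-distribution with 6 df = 0.735765.
Step 6: alpha = 0.05. fail to reject H0.

rho = 0.1429, p = 0.735765, fail to reject H0 at alpha = 0.05.


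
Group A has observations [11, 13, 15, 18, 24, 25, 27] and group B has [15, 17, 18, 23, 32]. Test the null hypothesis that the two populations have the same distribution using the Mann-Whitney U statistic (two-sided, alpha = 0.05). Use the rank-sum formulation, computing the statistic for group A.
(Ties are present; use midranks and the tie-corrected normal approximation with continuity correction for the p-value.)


Step 1: Combine and sort all 12 observations; assign midranks.
sorted (value, group): (11,X), (13,X), (15,X), (15,Y), (17,Y), (18,X), (18,Y), (23,Y), (24,X), (25,X), (27,X), (32,Y)
ranks: 11->1, 13->2, 15->3.5, 15->3.5, 17->5, 18->6.5, 18->6.5, 23->8, 24->9, 25->10, 27->11, 32->12
Step 2: Rank sum for X: R1 = 1 + 2 + 3.5 + 6.5 + 9 + 10 + 11 = 43.
Step 3: U_X = R1 - n1(n1+1)/2 = 43 - 7*8/2 = 43 - 28 = 15.
       U_Y = n1*n2 - U_X = 35 - 15 = 20.
Step 4: Ties are present, so use the tie-corrected normal approximation (with continuity correction) for the p-value.
Step 5: p-value = 0.744469; compare to alpha = 0.05. fail to reject H0.

U_X = 15, p = 0.744469, fail to reject H0 at alpha = 0.05.


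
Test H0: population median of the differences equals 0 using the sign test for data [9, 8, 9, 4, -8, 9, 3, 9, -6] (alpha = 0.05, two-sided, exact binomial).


Step 1: Discard zero differences. Original n = 9; n_eff = number of nonzero differences = 9.
Nonzero differences (with sign): +9, +8, +9, +4, -8, +9, +3, +9, -6
Step 2: Count signs: positive = 7, negative = 2.
Step 3: Under H0: P(positive) = 0.5, so the number of positives S ~ Bin(9, 0.5).
Step 4: Two-sided exact p-value = sum of Bin(9,0.5) probabilities at or below the observed probability = 0.179688.
Step 5: alpha = 0.05. fail to reject H0.

n_eff = 9, pos = 7, neg = 2, p = 0.179688, fail to reject H0.


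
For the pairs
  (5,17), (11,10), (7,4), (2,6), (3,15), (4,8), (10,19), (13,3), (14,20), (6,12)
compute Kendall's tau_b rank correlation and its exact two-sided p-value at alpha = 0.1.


Step 1: Enumerate the 45 unordered pairs (i,j) with i<j and classify each by sign(x_j-x_i) * sign(y_j-y_i).
  (1,2):dx=+6,dy=-7->D; (1,3):dx=+2,dy=-13->D; (1,4):dx=-3,dy=-11->C; (1,5):dx=-2,dy=-2->C
  (1,6):dx=-1,dy=-9->C; (1,7):dx=+5,dy=+2->C; (1,8):dx=+8,dy=-14->D; (1,9):dx=+9,dy=+3->C
  (1,10):dx=+1,dy=-5->D; (2,3):dx=-4,dy=-6->C; (2,4):dx=-9,dy=-4->C; (2,5):dx=-8,dy=+5->D
  (2,6):dx=-7,dy=-2->C; (2,7):dx=-1,dy=+9->D; (2,8):dx=+2,dy=-7->D; (2,9):dx=+3,dy=+10->C
  (2,10):dx=-5,dy=+2->D; (3,4):dx=-5,dy=+2->D; (3,5):dx=-4,dy=+11->D; (3,6):dx=-3,dy=+4->D
  (3,7):dx=+3,dy=+15->C; (3,8):dx=+6,dy=-1->D; (3,9):dx=+7,dy=+16->C; (3,10):dx=-1,dy=+8->D
  (4,5):dx=+1,dy=+9->C; (4,6):dx=+2,dy=+2->C; (4,7):dx=+8,dy=+13->C; (4,8):dx=+11,dy=-3->D
  (4,9):dx=+12,dy=+14->C; (4,10):dx=+4,dy=+6->C; (5,6):dx=+1,dy=-7->D; (5,7):dx=+7,dy=+4->C
  (5,8):dx=+10,dy=-12->D; (5,9):dx=+11,dy=+5->C; (5,10):dx=+3,dy=-3->D; (6,7):dx=+6,dy=+11->C
  (6,8):dx=+9,dy=-5->D; (6,9):dx=+10,dy=+12->C; (6,10):dx=+2,dy=+4->C; (7,8):dx=+3,dy=-16->D
  (7,9):dx=+4,dy=+1->C; (7,10):dx=-4,dy=-7->C; (8,9):dx=+1,dy=+17->C; (8,10):dx=-7,dy=+9->D
  (9,10):dx=-8,dy=-8->C
Step 2: C = 25, D = 20, total pairs = 45.
Step 3: tau = (C - D)/(n(n-1)/2) = (25 - 20)/45 = 0.111111.
Step 4: Exact two-sided p-value (enumerate n! = 3628800 permutations of y under H0): p = 0.727490.
Step 5: alpha = 0.1. fail to reject H0.

tau_b = 0.1111 (C=25, D=20), p = 0.727490, fail to reject H0.


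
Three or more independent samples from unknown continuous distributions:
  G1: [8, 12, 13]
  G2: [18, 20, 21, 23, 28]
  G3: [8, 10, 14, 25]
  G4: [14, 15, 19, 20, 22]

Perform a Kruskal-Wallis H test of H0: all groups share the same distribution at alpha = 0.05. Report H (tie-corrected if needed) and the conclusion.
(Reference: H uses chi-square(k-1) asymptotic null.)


Step 1: Combine all N = 17 observations and assign midranks.
sorted (value, group, rank): (8,G1,1.5), (8,G3,1.5), (10,G3,3), (12,G1,4), (13,G1,5), (14,G3,6.5), (14,G4,6.5), (15,G4,8), (18,G2,9), (19,G4,10), (20,G2,11.5), (20,G4,11.5), (21,G2,13), (22,G4,14), (23,G2,15), (25,G3,16), (28,G2,17)
Step 2: Sum ranks within each group.
R_1 = 10.5 (n_1 = 3)
R_2 = 65.5 (n_2 = 5)
R_3 = 27 (n_3 = 4)
R_4 = 50 (n_4 = 5)
Step 3: H = 12/(N(N+1)) * sum(R_i^2/n_i) - 3(N+1)
     = 12/(17*18) * (10.5^2/3 + 65.5^2/5 + 27^2/4 + 50^2/5) - 3*18
     = 0.039216 * 1577.05 - 54
     = 7.845098.
Step 4: Ties present; correction factor C = 1 - 18/(17^3 - 17) = 0.996324. Corrected H = 7.845098 / 0.996324 = 7.874047.
Step 5: Under H0, H ~ chi^2(3); p-value = 0.048688.
Step 6: alpha = 0.05. reject H0.

H = 7.8740, df = 3, p = 0.048688, reject H0.


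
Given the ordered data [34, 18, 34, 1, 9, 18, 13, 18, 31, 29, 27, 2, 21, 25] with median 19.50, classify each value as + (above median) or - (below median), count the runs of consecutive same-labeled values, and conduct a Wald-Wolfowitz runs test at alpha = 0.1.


Step 1: Compute median = 19.50; label A = above, B = below.
Labels in order: ABABBBBBAAABAA  (n_A = 7, n_B = 7)
Step 2: Count runs R = 7.
Step 3: Under H0 (random ordering), E[R] = 2*n_A*n_B/(n_A+n_B) + 1 = 2*7*7/14 + 1 = 8.0000.
        Var[R] = 2*n_A*n_B*(2*n_A*n_B - n_A - n_B) / ((n_A+n_B)^2 * (n_A+n_B-1)) = 8232/2548 = 3.2308.
        SD[R] = 1.7974.
Step 4: Continuity-corrected z = (R + 0.5 - E[R]) / SD[R] = (7 + 0.5 - 8.0000) / 1.7974 = -0.2782.
Step 5: Two-sided p-value via normal approximation = 2*(1 - Phi(|z|)) = 0.780879.
Step 6: alpha = 0.1. fail to reject H0.

R = 7, z = -0.2782, p = 0.780879, fail to reject H0.


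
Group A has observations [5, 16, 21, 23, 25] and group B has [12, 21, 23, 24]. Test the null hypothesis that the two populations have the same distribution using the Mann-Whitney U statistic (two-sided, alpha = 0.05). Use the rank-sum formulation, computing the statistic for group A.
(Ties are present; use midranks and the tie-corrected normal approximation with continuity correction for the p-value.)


Step 1: Combine and sort all 9 observations; assign midranks.
sorted (value, group): (5,X), (12,Y), (16,X), (21,X), (21,Y), (23,X), (23,Y), (24,Y), (25,X)
ranks: 5->1, 12->2, 16->3, 21->4.5, 21->4.5, 23->6.5, 23->6.5, 24->8, 25->9
Step 2: Rank sum for X: R1 = 1 + 3 + 4.5 + 6.5 + 9 = 24.
Step 3: U_X = R1 - n1(n1+1)/2 = 24 - 5*6/2 = 24 - 15 = 9.
       U_Y = n1*n2 - U_X = 20 - 9 = 11.
Step 4: Ties are present, so use the tie-corrected normal approximation (with continuity correction) for the p-value.
Step 5: p-value = 0.901705; compare to alpha = 0.05. fail to reject H0.

U_X = 9, p = 0.901705, fail to reject H0 at alpha = 0.05.


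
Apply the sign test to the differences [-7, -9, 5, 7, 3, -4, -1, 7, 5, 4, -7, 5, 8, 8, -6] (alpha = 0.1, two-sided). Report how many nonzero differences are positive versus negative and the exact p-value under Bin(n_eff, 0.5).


Step 1: Discard zero differences. Original n = 15; n_eff = number of nonzero differences = 15.
Nonzero differences (with sign): -7, -9, +5, +7, +3, -4, -1, +7, +5, +4, -7, +5, +8, +8, -6
Step 2: Count signs: positive = 9, negative = 6.
Step 3: Under H0: P(positive) = 0.5, so the number of positives S ~ Bin(15, 0.5).
Step 4: Two-sided exact p-value = sum of Bin(15,0.5) probabilities at or below the observed probability = 0.607239.
Step 5: alpha = 0.1. fail to reject H0.

n_eff = 15, pos = 9, neg = 6, p = 0.607239, fail to reject H0.


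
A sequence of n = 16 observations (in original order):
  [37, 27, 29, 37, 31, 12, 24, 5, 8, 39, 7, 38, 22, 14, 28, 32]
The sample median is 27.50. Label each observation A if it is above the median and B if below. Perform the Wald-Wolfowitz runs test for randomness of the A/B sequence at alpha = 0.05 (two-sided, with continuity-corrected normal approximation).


Step 1: Compute median = 27.50; label A = above, B = below.
Labels in order: ABAAABBBBABABBAA  (n_A = 8, n_B = 8)
Step 2: Count runs R = 9.
Step 3: Under H0 (random ordering), E[R] = 2*n_A*n_B/(n_A+n_B) + 1 = 2*8*8/16 + 1 = 9.0000.
        Var[R] = 2*n_A*n_B*(2*n_A*n_B - n_A - n_B) / ((n_A+n_B)^2 * (n_A+n_B-1)) = 14336/3840 = 3.7333.
        SD[R] = 1.9322.
Step 4: R = E[R], so z = 0 with no continuity correction.
Step 5: Two-sided p-value via normal approximation = 2*(1 - Phi(|z|)) = 1.000000.
Step 6: alpha = 0.05. fail to reject H0.

R = 9, z = 0.0000, p = 1.000000, fail to reject H0.


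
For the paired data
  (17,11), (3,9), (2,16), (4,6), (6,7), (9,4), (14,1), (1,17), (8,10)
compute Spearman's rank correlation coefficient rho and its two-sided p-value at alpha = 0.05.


Step 1: Rank x and y separately (midranks; no ties here).
rank(x): 17->9, 3->3, 2->2, 4->4, 6->5, 9->7, 14->8, 1->1, 8->6
rank(y): 11->7, 9->5, 16->8, 6->3, 7->4, 4->2, 1->1, 17->9, 10->6
Step 2: d_i = R_x(i) - R_y(i); compute d_i^2.
  (9-7)^2=4, (3-5)^2=4, (2-8)^2=36, (4-3)^2=1, (5-4)^2=1, (7-2)^2=25, (8-1)^2=49, (1-9)^2=64, (6-6)^2=0
sum(d^2) = 184.
Step 3: rho = 1 - 6*184 / (9*(9^2 - 1)) = 1 - 1104/720 = -0.533333.
Step 4: Under H0, t = rho * sqrt((n-2)/(1-rho^2)) = -1.6681 ~ t(7).
Step 5: Two-sided p-value from the t-distribution with 7 df = 0.139227.
Step 6: alpha = 0.05. fail to reject H0.

rho = -0.5333, p = 0.139227, fail to reject H0 at alpha = 0.05.


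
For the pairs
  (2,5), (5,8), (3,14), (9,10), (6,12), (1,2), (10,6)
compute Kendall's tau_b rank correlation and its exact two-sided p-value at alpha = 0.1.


Step 1: Enumerate the 21 unordered pairs (i,j) with i<j and classify each by sign(x_j-x_i) * sign(y_j-y_i).
  (1,2):dx=+3,dy=+3->C; (1,3):dx=+1,dy=+9->C; (1,4):dx=+7,dy=+5->C; (1,5):dx=+4,dy=+7->C
  (1,6):dx=-1,dy=-3->C; (1,7):dx=+8,dy=+1->C; (2,3):dx=-2,dy=+6->D; (2,4):dx=+4,dy=+2->C
  (2,5):dx=+1,dy=+4->C; (2,6):dx=-4,dy=-6->C; (2,7):dx=+5,dy=-2->D; (3,4):dx=+6,dy=-4->D
  (3,5):dx=+3,dy=-2->D; (3,6):dx=-2,dy=-12->C; (3,7):dx=+7,dy=-8->D; (4,5):dx=-3,dy=+2->D
  (4,6):dx=-8,dy=-8->C; (4,7):dx=+1,dy=-4->D; (5,6):dx=-5,dy=-10->C; (5,7):dx=+4,dy=-6->D
  (6,7):dx=+9,dy=+4->C
Step 2: C = 13, D = 8, total pairs = 21.
Step 3: tau = (C - D)/(n(n-1)/2) = (13 - 8)/21 = 0.238095.
Step 4: Exact two-sided p-value (enumerate n! = 5040 permutations of y under H0): p = 0.561905.
Step 5: alpha = 0.1. fail to reject H0.

tau_b = 0.2381 (C=13, D=8), p = 0.561905, fail to reject H0.


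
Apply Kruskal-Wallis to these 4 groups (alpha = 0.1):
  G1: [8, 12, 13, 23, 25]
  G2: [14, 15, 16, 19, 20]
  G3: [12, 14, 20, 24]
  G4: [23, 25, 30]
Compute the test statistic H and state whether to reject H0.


Step 1: Combine all N = 17 observations and assign midranks.
sorted (value, group, rank): (8,G1,1), (12,G1,2.5), (12,G3,2.5), (13,G1,4), (14,G2,5.5), (14,G3,5.5), (15,G2,7), (16,G2,8), (19,G2,9), (20,G2,10.5), (20,G3,10.5), (23,G1,12.5), (23,G4,12.5), (24,G3,14), (25,G1,15.5), (25,G4,15.5), (30,G4,17)
Step 2: Sum ranks within each group.
R_1 = 35.5 (n_1 = 5)
R_2 = 40 (n_2 = 5)
R_3 = 32.5 (n_3 = 4)
R_4 = 45 (n_4 = 3)
Step 3: H = 12/(N(N+1)) * sum(R_i^2/n_i) - 3(N+1)
     = 12/(17*18) * (35.5^2/5 + 40^2/5 + 32.5^2/4 + 45^2/3) - 3*18
     = 0.039216 * 1511.11 - 54
     = 5.259314.
Step 4: Ties present; correction factor C = 1 - 30/(17^3 - 17) = 0.993873. Corrected H = 5.259314 / 0.993873 = 5.291739.
Step 5: Under H0, H ~ chi^2(3); p-value = 0.151639.
Step 6: alpha = 0.1. fail to reject H0.

H = 5.2917, df = 3, p = 0.151639, fail to reject H0.


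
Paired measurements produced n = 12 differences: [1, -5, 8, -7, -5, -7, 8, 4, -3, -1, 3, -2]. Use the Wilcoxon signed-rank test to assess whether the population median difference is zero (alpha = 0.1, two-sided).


Step 1: Drop any zero differences (none here) and take |d_i|.
|d| = [1, 5, 8, 7, 5, 7, 8, 4, 3, 1, 3, 2]
Step 2: Midrank |d_i| (ties get averaged ranks).
ranks: |1|->1.5, |5|->7.5, |8|->11.5, |7|->9.5, |5|->7.5, |7|->9.5, |8|->11.5, |4|->6, |3|->4.5, |1|->1.5, |3|->4.5, |2|->3
Step 3: Attach original signs; sum ranks with positive sign and with negative sign.
W+ = 1.5 + 11.5 + 11.5 + 6 + 4.5 = 35
W- = 7.5 + 9.5 + 7.5 + 9.5 + 4.5 + 1.5 + 3 = 43
(Check: W+ + W- = 78 should equal n(n+1)/2 = 78.)
Step 4: Test statistic W = min(W+, W-) = 35.
Step 5: Ties in |d|, so use the tie-corrected normal approximation.
        E[W] = n(n+1)/4 = 12*13/4 = 39.
        Tie groups: |d|=1 (t=2), |d|=3 (t=2), |d|=5 (t=2), |d|=7 (t=2), |d|=8 (t=2); sum(t^3 - t) = 30.
        Var[W] = n(n+1)(2n+1)/24 - sum(t^3-t)/48 = 3900/24 - 30/48 = 161.875.
        z = (W - E[W]) / sqrt(Var[W]) = (35 - 39) / 12.7230 = -0.3144.
        Two-sided p = 2*Phi(z) = 0.753224.
Step 6: alpha = 0.1. fail to reject H0.

W+ = 35, W- = 43, W = min = 35, p = 0.753224, fail to reject H0.


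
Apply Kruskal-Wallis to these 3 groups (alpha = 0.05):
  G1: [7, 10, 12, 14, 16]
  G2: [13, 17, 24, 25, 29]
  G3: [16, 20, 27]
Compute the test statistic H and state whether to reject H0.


Step 1: Combine all N = 13 observations and assign midranks.
sorted (value, group, rank): (7,G1,1), (10,G1,2), (12,G1,3), (13,G2,4), (14,G1,5), (16,G1,6.5), (16,G3,6.5), (17,G2,8), (20,G3,9), (24,G2,10), (25,G2,11), (27,G3,12), (29,G2,13)
Step 2: Sum ranks within each group.
R_1 = 17.5 (n_1 = 5)
R_2 = 46 (n_2 = 5)
R_3 = 27.5 (n_3 = 3)
Step 3: H = 12/(N(N+1)) * sum(R_i^2/n_i) - 3(N+1)
     = 12/(13*14) * (17.5^2/5 + 46^2/5 + 27.5^2/3) - 3*14
     = 0.065934 * 736.533 - 42
     = 6.562637.
Step 4: Ties present; correction factor C = 1 - 6/(13^3 - 13) = 0.997253. Corrected H = 6.562637 / 0.997253 = 6.580716.
Step 5: Under H0, H ~ chi^2(2); p-value = 0.037241.
Step 6: alpha = 0.05. reject H0.

H = 6.5807, df = 2, p = 0.037241, reject H0.


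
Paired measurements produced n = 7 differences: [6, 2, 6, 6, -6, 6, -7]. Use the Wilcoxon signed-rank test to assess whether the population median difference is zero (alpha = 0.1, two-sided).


Step 1: Drop any zero differences (none here) and take |d_i|.
|d| = [6, 2, 6, 6, 6, 6, 7]
Step 2: Midrank |d_i| (ties get averaged ranks).
ranks: |6|->4, |2|->1, |6|->4, |6|->4, |6|->4, |6|->4, |7|->7
Step 3: Attach original signs; sum ranks with positive sign and with negative sign.
W+ = 4 + 1 + 4 + 4 + 4 = 17
W- = 4 + 7 = 11
(Check: W+ + W- = 28 should equal n(n+1)/2 = 28.)
Step 4: Test statistic W = min(W+, W-) = 11.
Step 5: Ties in |d|, so use the tie-corrected normal approximation.
        E[W] = n(n+1)/4 = 7*8/4 = 14.
        Tie groups: |d|=6 (t=5); sum(t^3 - t) = 120.
        Var[W] = n(n+1)(2n+1)/24 - sum(t^3-t)/48 = 840/24 - 120/48 = 32.5.
        z = (W - E[W]) / sqrt(Var[W]) = (11 - 14) / 5.7009 = -0.5262.
        Two-sided p = 2*Phi(z) = 0.598725.
Step 6: alpha = 0.1. fail to reject H0.

W+ = 17, W- = 11, W = min = 11, p = 0.598725, fail to reject H0.


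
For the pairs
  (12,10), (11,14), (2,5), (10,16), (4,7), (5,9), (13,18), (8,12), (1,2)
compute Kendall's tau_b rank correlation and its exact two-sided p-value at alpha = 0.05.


Step 1: Enumerate the 36 unordered pairs (i,j) with i<j and classify each by sign(x_j-x_i) * sign(y_j-y_i).
  (1,2):dx=-1,dy=+4->D; (1,3):dx=-10,dy=-5->C; (1,4):dx=-2,dy=+6->D; (1,5):dx=-8,dy=-3->C
  (1,6):dx=-7,dy=-1->C; (1,7):dx=+1,dy=+8->C; (1,8):dx=-4,dy=+2->D; (1,9):dx=-11,dy=-8->C
  (2,3):dx=-9,dy=-9->C; (2,4):dx=-1,dy=+2->D; (2,5):dx=-7,dy=-7->C; (2,6):dx=-6,dy=-5->C
  (2,7):dx=+2,dy=+4->C; (2,8):dx=-3,dy=-2->C; (2,9):dx=-10,dy=-12->C; (3,4):dx=+8,dy=+11->C
  (3,5):dx=+2,dy=+2->C; (3,6):dx=+3,dy=+4->C; (3,7):dx=+11,dy=+13->C; (3,8):dx=+6,dy=+7->C
  (3,9):dx=-1,dy=-3->C; (4,5):dx=-6,dy=-9->C; (4,6):dx=-5,dy=-7->C; (4,7):dx=+3,dy=+2->C
  (4,8):dx=-2,dy=-4->C; (4,9):dx=-9,dy=-14->C; (5,6):dx=+1,dy=+2->C; (5,7):dx=+9,dy=+11->C
  (5,8):dx=+4,dy=+5->C; (5,9):dx=-3,dy=-5->C; (6,7):dx=+8,dy=+9->C; (6,8):dx=+3,dy=+3->C
  (6,9):dx=-4,dy=-7->C; (7,8):dx=-5,dy=-6->C; (7,9):dx=-12,dy=-16->C; (8,9):dx=-7,dy=-10->C
Step 2: C = 32, D = 4, total pairs = 36.
Step 3: tau = (C - D)/(n(n-1)/2) = (32 - 4)/36 = 0.777778.
Step 4: Exact two-sided p-value (enumerate n! = 362880 permutations of y under H0): p = 0.002425.
Step 5: alpha = 0.05. reject H0.

tau_b = 0.7778 (C=32, D=4), p = 0.002425, reject H0.


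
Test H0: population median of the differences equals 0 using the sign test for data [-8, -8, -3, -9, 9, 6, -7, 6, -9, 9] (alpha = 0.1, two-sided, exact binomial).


Step 1: Discard zero differences. Original n = 10; n_eff = number of nonzero differences = 10.
Nonzero differences (with sign): -8, -8, -3, -9, +9, +6, -7, +6, -9, +9
Step 2: Count signs: positive = 4, negative = 6.
Step 3: Under H0: P(positive) = 0.5, so the number of positives S ~ Bin(10, 0.5).
Step 4: Two-sided exact p-value = sum of Bin(10,0.5) probabilities at or below the observed probability = 0.753906.
Step 5: alpha = 0.1. fail to reject H0.

n_eff = 10, pos = 4, neg = 6, p = 0.753906, fail to reject H0.


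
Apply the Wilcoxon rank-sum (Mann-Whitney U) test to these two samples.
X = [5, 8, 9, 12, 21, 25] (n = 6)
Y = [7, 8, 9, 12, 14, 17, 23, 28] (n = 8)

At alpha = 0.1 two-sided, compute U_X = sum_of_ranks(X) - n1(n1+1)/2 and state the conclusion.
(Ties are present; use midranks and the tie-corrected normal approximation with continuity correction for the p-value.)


Step 1: Combine and sort all 14 observations; assign midranks.
sorted (value, group): (5,X), (7,Y), (8,X), (8,Y), (9,X), (9,Y), (12,X), (12,Y), (14,Y), (17,Y), (21,X), (23,Y), (25,X), (28,Y)
ranks: 5->1, 7->2, 8->3.5, 8->3.5, 9->5.5, 9->5.5, 12->7.5, 12->7.5, 14->9, 17->10, 21->11, 23->12, 25->13, 28->14
Step 2: Rank sum for X: R1 = 1 + 3.5 + 5.5 + 7.5 + 11 + 13 = 41.5.
Step 3: U_X = R1 - n1(n1+1)/2 = 41.5 - 6*7/2 = 41.5 - 21 = 20.5.
       U_Y = n1*n2 - U_X = 48 - 20.5 = 27.5.
Step 4: Ties are present, so use the tie-corrected normal approximation (with continuity correction) for the p-value.
Step 5: p-value = 0.697586; compare to alpha = 0.1. fail to reject H0.

U_X = 20.5, p = 0.697586, fail to reject H0 at alpha = 0.1.


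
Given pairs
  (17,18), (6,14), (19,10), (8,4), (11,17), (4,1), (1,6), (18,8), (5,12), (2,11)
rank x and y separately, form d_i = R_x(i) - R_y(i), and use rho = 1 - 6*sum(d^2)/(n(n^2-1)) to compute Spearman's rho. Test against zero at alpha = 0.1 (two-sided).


Step 1: Rank x and y separately (midranks; no ties here).
rank(x): 17->8, 6->5, 19->10, 8->6, 11->7, 4->3, 1->1, 18->9, 5->4, 2->2
rank(y): 18->10, 14->8, 10->5, 4->2, 17->9, 1->1, 6->3, 8->4, 12->7, 11->6
Step 2: d_i = R_x(i) - R_y(i); compute d_i^2.
  (8-10)^2=4, (5-8)^2=9, (10-5)^2=25, (6-2)^2=16, (7-9)^2=4, (3-1)^2=4, (1-3)^2=4, (9-4)^2=25, (4-7)^2=9, (2-6)^2=16
sum(d^2) = 116.
Step 3: rho = 1 - 6*116 / (10*(10^2 - 1)) = 1 - 696/990 = 0.296970.
Step 4: Under H0, t = rho * sqrt((n-2)/(1-rho^2)) = 0.8796 ~ t(8).
Step 5: Two-sided p-value from the t-distribution with 8 df = 0.404702.
Step 6: alpha = 0.1. fail to reject H0.

rho = 0.2970, p = 0.404702, fail to reject H0 at alpha = 0.1.


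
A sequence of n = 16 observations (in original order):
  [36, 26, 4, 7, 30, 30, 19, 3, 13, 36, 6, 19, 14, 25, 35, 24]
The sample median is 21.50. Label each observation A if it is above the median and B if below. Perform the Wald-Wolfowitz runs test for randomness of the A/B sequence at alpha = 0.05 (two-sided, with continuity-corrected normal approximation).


Step 1: Compute median = 21.50; label A = above, B = below.
Labels in order: AABBAABBBABBBAAA  (n_A = 8, n_B = 8)
Step 2: Count runs R = 7.
Step 3: Under H0 (random ordering), E[R] = 2*n_A*n_B/(n_A+n_B) + 1 = 2*8*8/16 + 1 = 9.0000.
        Var[R] = 2*n_A*n_B*(2*n_A*n_B - n_A - n_B) / ((n_A+n_B)^2 * (n_A+n_B-1)) = 14336/3840 = 3.7333.
        SD[R] = 1.9322.
Step 4: Continuity-corrected z = (R + 0.5 - E[R]) / SD[R] = (7 + 0.5 - 9.0000) / 1.9322 = -0.7763.
Step 5: Two-sided p-value via normal approximation = 2*(1 - Phi(|z|)) = 0.437558.
Step 6: alpha = 0.05. fail to reject H0.

R = 7, z = -0.7763, p = 0.437558, fail to reject H0.


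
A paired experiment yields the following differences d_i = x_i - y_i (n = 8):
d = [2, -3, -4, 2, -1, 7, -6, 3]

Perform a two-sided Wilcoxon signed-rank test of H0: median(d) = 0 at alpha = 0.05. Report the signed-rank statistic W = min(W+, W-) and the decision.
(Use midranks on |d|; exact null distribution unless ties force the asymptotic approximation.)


Step 1: Drop any zero differences (none here) and take |d_i|.
|d| = [2, 3, 4, 2, 1, 7, 6, 3]
Step 2: Midrank |d_i| (ties get averaged ranks).
ranks: |2|->2.5, |3|->4.5, |4|->6, |2|->2.5, |1|->1, |7|->8, |6|->7, |3|->4.5
Step 3: Attach original signs; sum ranks with positive sign and with negative sign.
W+ = 2.5 + 2.5 + 8 + 4.5 = 17.5
W- = 4.5 + 6 + 1 + 7 = 18.5
(Check: W+ + W- = 36 should equal n(n+1)/2 = 36.)
Step 4: Test statistic W = min(W+, W-) = 17.5.
Step 5: Ties in |d|, so use the tie-corrected normal approximation.
        E[W] = n(n+1)/4 = 8*9/4 = 18.
        Tie groups: |d|=2 (t=2), |d|=3 (t=2); sum(t^3 - t) = 12.
        Var[W] = n(n+1)(2n+1)/24 - sum(t^3-t)/48 = 1224/24 - 12/48 = 50.75.
        z = (W - E[W]) / sqrt(Var[W]) = (17.5 - 18) / 7.1239 = -0.0702.
        Two-sided p = 2*Phi(z) = 0.944045.
Step 6: alpha = 0.05. fail to reject H0.

W+ = 17.5, W- = 18.5, W = min = 17.5, p = 0.944045, fail to reject H0.


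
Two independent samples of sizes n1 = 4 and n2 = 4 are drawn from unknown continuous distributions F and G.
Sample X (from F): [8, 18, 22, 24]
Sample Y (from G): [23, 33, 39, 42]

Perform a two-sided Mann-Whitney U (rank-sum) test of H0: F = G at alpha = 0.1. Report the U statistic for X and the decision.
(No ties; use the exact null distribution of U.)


Step 1: Combine and sort all 8 observations; assign midranks.
sorted (value, group): (8,X), (18,X), (22,X), (23,Y), (24,X), (33,Y), (39,Y), (42,Y)
ranks: 8->1, 18->2, 22->3, 23->4, 24->5, 33->6, 39->7, 42->8
Step 2: Rank sum for X: R1 = 1 + 2 + 3 + 5 = 11.
Step 3: U_X = R1 - n1(n1+1)/2 = 11 - 4*5/2 = 11 - 10 = 1.
       U_Y = n1*n2 - U_X = 16 - 1 = 15.
Step 4: No ties, so the exact null distribution of U (based on enumerating the C(8,4) = 70 equally likely rank assignments) gives the two-sided p-value.
Step 5: p-value = 0.057143; compare to alpha = 0.1. reject H0.

U_X = 1, p = 0.057143, reject H0 at alpha = 0.1.


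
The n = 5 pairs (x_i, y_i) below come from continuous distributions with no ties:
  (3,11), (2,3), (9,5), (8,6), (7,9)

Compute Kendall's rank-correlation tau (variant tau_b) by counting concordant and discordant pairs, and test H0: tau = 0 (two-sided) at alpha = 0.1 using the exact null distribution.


Step 1: Enumerate the 10 unordered pairs (i,j) with i<j and classify each by sign(x_j-x_i) * sign(y_j-y_i).
  (1,2):dx=-1,dy=-8->C; (1,3):dx=+6,dy=-6->D; (1,4):dx=+5,dy=-5->D; (1,5):dx=+4,dy=-2->D
  (2,3):dx=+7,dy=+2->C; (2,4):dx=+6,dy=+3->C; (2,5):dx=+5,dy=+6->C; (3,4):dx=-1,dy=+1->D
  (3,5):dx=-2,dy=+4->D; (4,5):dx=-1,dy=+3->D
Step 2: C = 4, D = 6, total pairs = 10.
Step 3: tau = (C - D)/(n(n-1)/2) = (4 - 6)/10 = -0.200000.
Step 4: Exact two-sided p-value (enumerate n! = 120 permutations of y under H0): p = 0.816667.
Step 5: alpha = 0.1. fail to reject H0.

tau_b = -0.2000 (C=4, D=6), p = 0.816667, fail to reject H0.


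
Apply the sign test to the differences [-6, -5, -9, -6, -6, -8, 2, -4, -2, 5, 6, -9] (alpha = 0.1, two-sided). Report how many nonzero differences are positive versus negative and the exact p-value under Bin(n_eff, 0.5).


Step 1: Discard zero differences. Original n = 12; n_eff = number of nonzero differences = 12.
Nonzero differences (with sign): -6, -5, -9, -6, -6, -8, +2, -4, -2, +5, +6, -9
Step 2: Count signs: positive = 3, negative = 9.
Step 3: Under H0: P(positive) = 0.5, so the number of positives S ~ Bin(12, 0.5).
Step 4: Two-sided exact p-value = sum of Bin(12,0.5) probabilities at or below the observed probability = 0.145996.
Step 5: alpha = 0.1. fail to reject H0.

n_eff = 12, pos = 3, neg = 9, p = 0.145996, fail to reject H0.


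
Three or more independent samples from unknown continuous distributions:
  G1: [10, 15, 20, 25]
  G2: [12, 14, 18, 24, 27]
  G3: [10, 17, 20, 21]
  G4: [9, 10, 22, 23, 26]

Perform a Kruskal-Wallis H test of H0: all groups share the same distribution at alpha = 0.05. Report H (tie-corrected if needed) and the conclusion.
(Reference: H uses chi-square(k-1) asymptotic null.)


Step 1: Combine all N = 18 observations and assign midranks.
sorted (value, group, rank): (9,G4,1), (10,G1,3), (10,G3,3), (10,G4,3), (12,G2,5), (14,G2,6), (15,G1,7), (17,G3,8), (18,G2,9), (20,G1,10.5), (20,G3,10.5), (21,G3,12), (22,G4,13), (23,G4,14), (24,G2,15), (25,G1,16), (26,G4,17), (27,G2,18)
Step 2: Sum ranks within each group.
R_1 = 36.5 (n_1 = 4)
R_2 = 53 (n_2 = 5)
R_3 = 33.5 (n_3 = 4)
R_4 = 48 (n_4 = 5)
Step 3: H = 12/(N(N+1)) * sum(R_i^2/n_i) - 3(N+1)
     = 12/(18*19) * (36.5^2/4 + 53^2/5 + 33.5^2/4 + 48^2/5) - 3*19
     = 0.035088 * 1636.22 - 57
     = 0.411404.
Step 4: Ties present; correction factor C = 1 - 30/(18^3 - 18) = 0.994840. Corrected H = 0.411404 / 0.994840 = 0.413537.
Step 5: Under H0, H ~ chi^2(3); p-value = 0.937432.
Step 6: alpha = 0.05. fail to reject H0.

H = 0.4135, df = 3, p = 0.937432, fail to reject H0.


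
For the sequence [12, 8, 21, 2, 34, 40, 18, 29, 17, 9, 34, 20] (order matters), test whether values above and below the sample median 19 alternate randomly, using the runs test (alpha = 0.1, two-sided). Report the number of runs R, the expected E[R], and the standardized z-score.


Step 1: Compute median = 19; label A = above, B = below.
Labels in order: BBABAABABBAA  (n_A = 6, n_B = 6)
Step 2: Count runs R = 8.
Step 3: Under H0 (random ordering), E[R] = 2*n_A*n_B/(n_A+n_B) + 1 = 2*6*6/12 + 1 = 7.0000.
        Var[R] = 2*n_A*n_B*(2*n_A*n_B - n_A - n_B) / ((n_A+n_B)^2 * (n_A+n_B-1)) = 4320/1584 = 2.7273.
        SD[R] = 1.6514.
Step 4: Continuity-corrected z = (R - 0.5 - E[R]) / SD[R] = (8 - 0.5 - 7.0000) / 1.6514 = 0.3028.
Step 5: Two-sided p-value via normal approximation = 2*(1 - Phi(|z|)) = 0.762069.
Step 6: alpha = 0.1. fail to reject H0.

R = 8, z = 0.3028, p = 0.762069, fail to reject H0.


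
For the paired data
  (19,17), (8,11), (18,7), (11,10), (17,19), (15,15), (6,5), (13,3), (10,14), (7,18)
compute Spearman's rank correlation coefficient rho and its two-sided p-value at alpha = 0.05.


Step 1: Rank x and y separately (midranks; no ties here).
rank(x): 19->10, 8->3, 18->9, 11->5, 17->8, 15->7, 6->1, 13->6, 10->4, 7->2
rank(y): 17->8, 11->5, 7->3, 10->4, 19->10, 15->7, 5->2, 3->1, 14->6, 18->9
Step 2: d_i = R_x(i) - R_y(i); compute d_i^2.
  (10-8)^2=4, (3-5)^2=4, (9-3)^2=36, (5-4)^2=1, (8-10)^2=4, (7-7)^2=0, (1-2)^2=1, (6-1)^2=25, (4-6)^2=4, (2-9)^2=49
sum(d^2) = 128.
Step 3: rho = 1 - 6*128 / (10*(10^2 - 1)) = 1 - 768/990 = 0.224242.
Step 4: Under H0, t = rho * sqrt((n-2)/(1-rho^2)) = 0.6508 ~ t(8).
Step 5: Two-sided p-value from the t-distribution with 8 df = 0.533401.
Step 6: alpha = 0.05. fail to reject H0.

rho = 0.2242, p = 0.533401, fail to reject H0 at alpha = 0.05.


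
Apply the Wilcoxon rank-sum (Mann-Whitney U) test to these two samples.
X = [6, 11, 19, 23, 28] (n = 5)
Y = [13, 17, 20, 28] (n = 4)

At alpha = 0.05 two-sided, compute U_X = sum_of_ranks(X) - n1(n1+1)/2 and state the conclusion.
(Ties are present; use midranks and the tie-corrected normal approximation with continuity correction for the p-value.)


Step 1: Combine and sort all 9 observations; assign midranks.
sorted (value, group): (6,X), (11,X), (13,Y), (17,Y), (19,X), (20,Y), (23,X), (28,X), (28,Y)
ranks: 6->1, 11->2, 13->3, 17->4, 19->5, 20->6, 23->7, 28->8.5, 28->8.5
Step 2: Rank sum for X: R1 = 1 + 2 + 5 + 7 + 8.5 = 23.5.
Step 3: U_X = R1 - n1(n1+1)/2 = 23.5 - 5*6/2 = 23.5 - 15 = 8.5.
       U_Y = n1*n2 - U_X = 20 - 8.5 = 11.5.
Step 4: Ties are present, so use the tie-corrected normal approximation (with continuity correction) for the p-value.
Step 5: p-value = 0.805701; compare to alpha = 0.05. fail to reject H0.

U_X = 8.5, p = 0.805701, fail to reject H0 at alpha = 0.05.
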